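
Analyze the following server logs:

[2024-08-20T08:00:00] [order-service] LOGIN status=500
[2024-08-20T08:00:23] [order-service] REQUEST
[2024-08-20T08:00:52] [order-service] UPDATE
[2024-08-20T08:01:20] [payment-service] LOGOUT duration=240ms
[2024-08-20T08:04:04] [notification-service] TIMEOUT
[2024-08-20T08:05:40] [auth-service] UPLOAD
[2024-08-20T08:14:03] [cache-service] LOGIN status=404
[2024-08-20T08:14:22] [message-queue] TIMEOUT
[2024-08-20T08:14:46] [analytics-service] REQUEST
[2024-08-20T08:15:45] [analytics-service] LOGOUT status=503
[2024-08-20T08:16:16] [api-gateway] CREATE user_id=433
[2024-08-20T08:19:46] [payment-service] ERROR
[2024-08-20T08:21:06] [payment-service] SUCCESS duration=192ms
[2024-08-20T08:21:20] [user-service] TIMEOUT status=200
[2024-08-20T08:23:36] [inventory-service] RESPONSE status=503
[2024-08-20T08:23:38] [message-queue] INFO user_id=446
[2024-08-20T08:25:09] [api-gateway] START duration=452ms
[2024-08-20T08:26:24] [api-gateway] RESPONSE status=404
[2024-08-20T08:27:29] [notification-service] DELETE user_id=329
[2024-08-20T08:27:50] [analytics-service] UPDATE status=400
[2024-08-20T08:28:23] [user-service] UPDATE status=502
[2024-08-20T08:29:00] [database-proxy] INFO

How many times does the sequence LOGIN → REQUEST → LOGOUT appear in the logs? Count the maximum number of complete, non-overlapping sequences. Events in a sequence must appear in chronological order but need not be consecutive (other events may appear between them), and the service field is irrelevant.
2

To count sequences:

1. Look for pattern: LOGIN → REQUEST → LOGOUT
2. Greedily scan the log in chronological order, matching each sequence element in turn (ignoring service)
3. Each time the full pattern completes, increment the count and restart matching from the next event
4. Complete non-overlapping sequences found: 2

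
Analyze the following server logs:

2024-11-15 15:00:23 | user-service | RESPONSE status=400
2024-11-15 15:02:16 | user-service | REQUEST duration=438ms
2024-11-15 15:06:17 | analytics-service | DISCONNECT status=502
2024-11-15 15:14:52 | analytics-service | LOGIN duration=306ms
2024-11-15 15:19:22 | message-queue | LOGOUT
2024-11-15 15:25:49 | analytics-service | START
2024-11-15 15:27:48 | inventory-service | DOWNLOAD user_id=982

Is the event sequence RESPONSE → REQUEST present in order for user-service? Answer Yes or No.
Yes

To verify sequence order:

1. Find all events in sequence RESPONSE → REQUEST for user-service
2. Extract their timestamps
3. Check if timestamps are in ascending order
4. Result: Yes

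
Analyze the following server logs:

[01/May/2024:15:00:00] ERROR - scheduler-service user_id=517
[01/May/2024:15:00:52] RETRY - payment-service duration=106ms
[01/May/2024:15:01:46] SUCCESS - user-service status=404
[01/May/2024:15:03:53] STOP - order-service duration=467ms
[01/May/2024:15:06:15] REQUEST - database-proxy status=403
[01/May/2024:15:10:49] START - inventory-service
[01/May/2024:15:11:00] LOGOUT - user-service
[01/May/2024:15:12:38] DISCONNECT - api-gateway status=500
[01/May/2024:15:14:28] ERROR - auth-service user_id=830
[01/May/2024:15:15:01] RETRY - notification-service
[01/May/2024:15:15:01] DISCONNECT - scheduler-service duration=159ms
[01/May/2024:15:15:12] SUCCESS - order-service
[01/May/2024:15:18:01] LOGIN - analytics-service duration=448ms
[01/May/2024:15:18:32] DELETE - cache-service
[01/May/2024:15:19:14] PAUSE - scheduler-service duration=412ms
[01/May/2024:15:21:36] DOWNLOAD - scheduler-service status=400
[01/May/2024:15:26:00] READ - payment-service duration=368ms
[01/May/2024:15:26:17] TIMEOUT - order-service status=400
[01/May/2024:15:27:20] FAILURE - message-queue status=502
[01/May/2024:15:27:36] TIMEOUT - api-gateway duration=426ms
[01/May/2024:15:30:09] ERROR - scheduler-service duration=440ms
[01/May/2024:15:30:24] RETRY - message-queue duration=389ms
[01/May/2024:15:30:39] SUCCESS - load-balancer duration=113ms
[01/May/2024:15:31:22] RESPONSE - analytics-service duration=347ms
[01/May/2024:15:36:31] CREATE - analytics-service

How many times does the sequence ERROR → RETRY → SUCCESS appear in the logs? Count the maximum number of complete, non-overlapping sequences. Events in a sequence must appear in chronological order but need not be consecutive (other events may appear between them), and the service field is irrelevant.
3

To count sequences:

1. Look for pattern: ERROR → RETRY → SUCCESS
2. Greedily scan the log in chronological order, matching each sequence element in turn (ignoring service)
3. Each time the full pattern completes, increment the count and restart matching from the next event
4. Complete non-overlapping sequences found: 3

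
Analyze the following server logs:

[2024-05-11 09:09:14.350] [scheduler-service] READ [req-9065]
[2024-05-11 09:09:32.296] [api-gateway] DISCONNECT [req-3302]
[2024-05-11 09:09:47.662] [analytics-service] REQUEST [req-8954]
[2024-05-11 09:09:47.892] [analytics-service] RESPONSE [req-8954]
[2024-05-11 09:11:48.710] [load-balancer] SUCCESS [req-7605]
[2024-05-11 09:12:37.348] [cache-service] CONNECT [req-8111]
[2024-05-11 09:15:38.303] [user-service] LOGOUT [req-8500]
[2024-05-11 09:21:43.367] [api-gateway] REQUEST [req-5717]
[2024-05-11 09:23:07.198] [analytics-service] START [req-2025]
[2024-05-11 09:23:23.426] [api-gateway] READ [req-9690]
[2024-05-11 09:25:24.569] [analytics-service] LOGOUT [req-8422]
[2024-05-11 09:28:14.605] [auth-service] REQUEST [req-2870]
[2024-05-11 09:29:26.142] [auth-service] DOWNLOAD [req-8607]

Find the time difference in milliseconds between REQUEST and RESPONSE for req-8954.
230

To calculate latency:

1. Find REQUEST with id req-8954: 2024-05-11 09:09:47.662
2. Find RESPONSE with id req-8954: 2024-05-11 09:09:47.892
3. Latency: 2024-05-11 09:09:47.892 - 2024-05-11 09:09:47.662 = 230ms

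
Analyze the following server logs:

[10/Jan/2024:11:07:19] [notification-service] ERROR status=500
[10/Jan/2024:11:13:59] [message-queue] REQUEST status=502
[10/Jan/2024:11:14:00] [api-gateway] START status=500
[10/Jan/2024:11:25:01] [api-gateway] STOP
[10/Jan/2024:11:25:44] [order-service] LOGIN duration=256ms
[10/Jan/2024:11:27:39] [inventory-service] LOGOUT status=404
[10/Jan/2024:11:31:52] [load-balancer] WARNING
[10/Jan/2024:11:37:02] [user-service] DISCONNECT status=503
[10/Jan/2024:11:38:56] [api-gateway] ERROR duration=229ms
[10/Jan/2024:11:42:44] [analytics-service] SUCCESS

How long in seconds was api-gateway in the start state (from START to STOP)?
661

To calculate state duration:

1. Find START event for api-gateway: 10/Jan/2024:11:14:00
2. Find STOP event for api-gateway: 10/Jan/2024:11:25:01
3. Calculate duration: 10/Jan/2024:11:25:01 - 10/Jan/2024:11:14:00 = 661 seconds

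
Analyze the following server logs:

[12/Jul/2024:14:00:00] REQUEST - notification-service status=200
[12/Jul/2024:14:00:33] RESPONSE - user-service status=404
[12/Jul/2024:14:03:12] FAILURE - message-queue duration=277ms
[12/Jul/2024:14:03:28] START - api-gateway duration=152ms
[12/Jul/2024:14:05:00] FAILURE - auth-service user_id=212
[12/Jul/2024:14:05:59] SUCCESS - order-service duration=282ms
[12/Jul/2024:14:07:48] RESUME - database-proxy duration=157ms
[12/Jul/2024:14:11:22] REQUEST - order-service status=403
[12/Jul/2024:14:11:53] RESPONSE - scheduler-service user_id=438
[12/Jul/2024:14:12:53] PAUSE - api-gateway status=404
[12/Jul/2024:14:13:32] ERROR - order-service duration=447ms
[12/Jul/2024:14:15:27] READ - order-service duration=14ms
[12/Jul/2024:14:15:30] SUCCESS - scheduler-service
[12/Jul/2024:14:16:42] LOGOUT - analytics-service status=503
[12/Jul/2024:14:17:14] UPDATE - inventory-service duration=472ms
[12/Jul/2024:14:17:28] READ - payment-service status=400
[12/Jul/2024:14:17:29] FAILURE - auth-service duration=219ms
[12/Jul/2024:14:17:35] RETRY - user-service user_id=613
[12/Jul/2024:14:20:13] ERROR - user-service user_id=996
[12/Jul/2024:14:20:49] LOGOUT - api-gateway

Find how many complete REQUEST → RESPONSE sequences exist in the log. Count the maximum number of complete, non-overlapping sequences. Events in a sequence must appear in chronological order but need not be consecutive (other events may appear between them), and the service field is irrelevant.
2

To count sequences:

1. Look for pattern: REQUEST → RESPONSE
2. Greedily scan the log in chronological order, matching each sequence element in turn (ignoring service)
3. Each time the full pattern completes, increment the count and restart matching from the next event
4. Complete non-overlapping sequences found: 2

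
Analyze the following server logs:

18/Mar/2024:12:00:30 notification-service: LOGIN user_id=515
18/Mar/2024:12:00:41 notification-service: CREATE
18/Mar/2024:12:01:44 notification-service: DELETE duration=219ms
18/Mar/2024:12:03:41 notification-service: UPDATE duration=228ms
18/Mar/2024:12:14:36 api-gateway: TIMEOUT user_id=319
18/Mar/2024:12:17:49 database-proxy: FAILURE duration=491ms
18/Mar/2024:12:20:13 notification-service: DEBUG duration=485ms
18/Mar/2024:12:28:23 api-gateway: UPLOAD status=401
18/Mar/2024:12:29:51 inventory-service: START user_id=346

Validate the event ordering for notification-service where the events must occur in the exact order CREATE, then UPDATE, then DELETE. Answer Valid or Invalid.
Invalid

To validate ordering:

1. Required order: CREATE → UPDATE → DELETE
2. Rule: the events must occur in the exact order CREATE, then UPDATE, then DELETE
3. Check actual order of events for notification-service
4. Result: Invalid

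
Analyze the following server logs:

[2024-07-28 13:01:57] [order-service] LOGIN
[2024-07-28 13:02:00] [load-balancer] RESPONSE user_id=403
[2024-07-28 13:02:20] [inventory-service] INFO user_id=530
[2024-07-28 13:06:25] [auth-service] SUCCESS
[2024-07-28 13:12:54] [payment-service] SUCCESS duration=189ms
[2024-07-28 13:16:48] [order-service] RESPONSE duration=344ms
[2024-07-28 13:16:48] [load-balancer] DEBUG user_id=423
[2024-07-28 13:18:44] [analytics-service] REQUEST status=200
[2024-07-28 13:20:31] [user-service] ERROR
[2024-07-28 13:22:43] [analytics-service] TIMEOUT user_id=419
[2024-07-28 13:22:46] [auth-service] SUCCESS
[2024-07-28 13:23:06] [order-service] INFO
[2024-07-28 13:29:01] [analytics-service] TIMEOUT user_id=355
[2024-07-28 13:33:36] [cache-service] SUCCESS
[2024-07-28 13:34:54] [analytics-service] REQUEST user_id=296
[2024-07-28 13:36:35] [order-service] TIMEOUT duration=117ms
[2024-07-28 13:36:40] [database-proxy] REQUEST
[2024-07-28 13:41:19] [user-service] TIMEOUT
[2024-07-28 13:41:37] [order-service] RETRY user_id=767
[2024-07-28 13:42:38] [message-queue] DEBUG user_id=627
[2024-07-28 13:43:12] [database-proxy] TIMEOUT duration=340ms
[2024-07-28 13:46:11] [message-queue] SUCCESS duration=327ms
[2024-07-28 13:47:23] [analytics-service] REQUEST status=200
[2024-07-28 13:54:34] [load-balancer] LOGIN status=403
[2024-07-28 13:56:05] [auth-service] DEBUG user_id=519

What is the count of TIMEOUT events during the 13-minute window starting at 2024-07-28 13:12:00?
1

To count events in the time window:

1. Window boundaries: 2024-07-28 13:12:00 to 2024-07-28 13:25:00
2. Filter for TIMEOUT events within this window
3. Count matching events: 1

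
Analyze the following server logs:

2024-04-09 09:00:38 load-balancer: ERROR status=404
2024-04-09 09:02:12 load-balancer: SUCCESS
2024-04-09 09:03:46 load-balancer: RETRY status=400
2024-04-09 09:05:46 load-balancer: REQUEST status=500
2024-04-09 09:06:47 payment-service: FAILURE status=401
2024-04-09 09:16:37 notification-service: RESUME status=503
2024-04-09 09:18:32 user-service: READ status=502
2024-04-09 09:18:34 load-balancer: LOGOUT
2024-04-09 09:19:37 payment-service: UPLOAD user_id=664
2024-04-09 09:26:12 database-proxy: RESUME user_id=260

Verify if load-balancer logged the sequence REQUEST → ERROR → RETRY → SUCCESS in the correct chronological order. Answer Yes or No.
No

To verify sequence order:

1. Find all events in sequence REQUEST → ERROR → RETRY → SUCCESS for load-balancer
2. Extract their timestamps
3. Check if timestamps are in ascending order
4. Result: No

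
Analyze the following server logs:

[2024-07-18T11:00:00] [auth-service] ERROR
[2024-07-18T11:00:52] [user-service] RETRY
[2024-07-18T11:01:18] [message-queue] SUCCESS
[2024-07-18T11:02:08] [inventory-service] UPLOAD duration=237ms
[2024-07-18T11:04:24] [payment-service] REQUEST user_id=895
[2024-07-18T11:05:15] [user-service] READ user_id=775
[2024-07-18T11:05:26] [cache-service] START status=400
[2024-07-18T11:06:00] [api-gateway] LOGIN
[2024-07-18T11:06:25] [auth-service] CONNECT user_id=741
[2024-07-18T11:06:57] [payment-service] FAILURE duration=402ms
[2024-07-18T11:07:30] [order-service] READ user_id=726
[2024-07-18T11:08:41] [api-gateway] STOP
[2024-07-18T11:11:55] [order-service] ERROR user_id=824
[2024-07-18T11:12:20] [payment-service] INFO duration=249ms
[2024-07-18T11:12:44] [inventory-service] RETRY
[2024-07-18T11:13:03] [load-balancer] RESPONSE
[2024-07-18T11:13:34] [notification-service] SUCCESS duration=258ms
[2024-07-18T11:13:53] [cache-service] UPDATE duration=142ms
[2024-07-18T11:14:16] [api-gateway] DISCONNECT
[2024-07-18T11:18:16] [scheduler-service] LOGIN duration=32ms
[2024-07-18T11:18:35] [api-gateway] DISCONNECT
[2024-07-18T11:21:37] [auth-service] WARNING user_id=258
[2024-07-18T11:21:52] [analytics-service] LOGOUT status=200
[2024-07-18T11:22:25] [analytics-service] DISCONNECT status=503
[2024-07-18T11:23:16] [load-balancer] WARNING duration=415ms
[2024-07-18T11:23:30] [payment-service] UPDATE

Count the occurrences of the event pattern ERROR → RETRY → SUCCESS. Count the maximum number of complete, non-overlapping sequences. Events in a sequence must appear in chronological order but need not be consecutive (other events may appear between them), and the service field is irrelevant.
2

To count sequences:

1. Look for pattern: ERROR → RETRY → SUCCESS
2. Greedily scan the log in chronological order, matching each sequence element in turn (ignoring service)
3. Each time the full pattern completes, increment the count and restart matching from the next event
4. Complete non-overlapping sequences found: 2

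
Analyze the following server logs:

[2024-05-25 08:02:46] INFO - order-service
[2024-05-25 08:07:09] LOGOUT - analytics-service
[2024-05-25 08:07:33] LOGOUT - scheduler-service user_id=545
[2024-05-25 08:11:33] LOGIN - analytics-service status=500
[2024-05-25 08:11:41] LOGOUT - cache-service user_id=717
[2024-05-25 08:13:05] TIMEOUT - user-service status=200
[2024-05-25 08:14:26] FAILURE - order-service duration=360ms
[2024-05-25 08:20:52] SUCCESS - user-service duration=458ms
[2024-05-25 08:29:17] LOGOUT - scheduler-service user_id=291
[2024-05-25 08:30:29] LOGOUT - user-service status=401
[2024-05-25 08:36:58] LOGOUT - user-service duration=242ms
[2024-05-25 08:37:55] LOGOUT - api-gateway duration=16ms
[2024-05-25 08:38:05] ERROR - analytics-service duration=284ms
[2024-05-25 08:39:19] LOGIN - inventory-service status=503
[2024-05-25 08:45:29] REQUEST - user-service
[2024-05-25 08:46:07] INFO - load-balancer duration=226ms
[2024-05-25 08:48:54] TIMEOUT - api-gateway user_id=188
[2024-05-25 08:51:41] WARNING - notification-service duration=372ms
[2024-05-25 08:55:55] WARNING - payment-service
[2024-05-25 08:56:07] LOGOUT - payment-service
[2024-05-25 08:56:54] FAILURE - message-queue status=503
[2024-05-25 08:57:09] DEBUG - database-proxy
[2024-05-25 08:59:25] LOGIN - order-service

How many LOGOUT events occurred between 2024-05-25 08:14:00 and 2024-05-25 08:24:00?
0

To count events in the time window:

1. Window boundaries: 2024-05-25 08:14:00 to 2024-05-25 08:24:00
2. Filter for LOGOUT events within this window
3. Count matching events: 0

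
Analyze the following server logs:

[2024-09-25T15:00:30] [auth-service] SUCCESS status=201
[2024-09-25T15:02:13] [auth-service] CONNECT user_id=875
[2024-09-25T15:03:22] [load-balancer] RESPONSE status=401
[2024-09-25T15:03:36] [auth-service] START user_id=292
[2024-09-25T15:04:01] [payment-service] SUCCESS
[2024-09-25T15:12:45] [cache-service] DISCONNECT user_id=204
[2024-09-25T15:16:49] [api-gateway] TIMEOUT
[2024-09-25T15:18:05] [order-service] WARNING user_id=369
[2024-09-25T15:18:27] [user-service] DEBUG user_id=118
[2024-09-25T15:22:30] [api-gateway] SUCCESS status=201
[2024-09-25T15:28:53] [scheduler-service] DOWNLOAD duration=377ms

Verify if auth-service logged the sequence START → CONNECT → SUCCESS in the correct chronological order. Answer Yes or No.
No

To verify sequence order:

1. Find all events in sequence START → CONNECT → SUCCESS for auth-service
2. Extract their timestamps
3. Check if timestamps are in ascending order
4. Result: No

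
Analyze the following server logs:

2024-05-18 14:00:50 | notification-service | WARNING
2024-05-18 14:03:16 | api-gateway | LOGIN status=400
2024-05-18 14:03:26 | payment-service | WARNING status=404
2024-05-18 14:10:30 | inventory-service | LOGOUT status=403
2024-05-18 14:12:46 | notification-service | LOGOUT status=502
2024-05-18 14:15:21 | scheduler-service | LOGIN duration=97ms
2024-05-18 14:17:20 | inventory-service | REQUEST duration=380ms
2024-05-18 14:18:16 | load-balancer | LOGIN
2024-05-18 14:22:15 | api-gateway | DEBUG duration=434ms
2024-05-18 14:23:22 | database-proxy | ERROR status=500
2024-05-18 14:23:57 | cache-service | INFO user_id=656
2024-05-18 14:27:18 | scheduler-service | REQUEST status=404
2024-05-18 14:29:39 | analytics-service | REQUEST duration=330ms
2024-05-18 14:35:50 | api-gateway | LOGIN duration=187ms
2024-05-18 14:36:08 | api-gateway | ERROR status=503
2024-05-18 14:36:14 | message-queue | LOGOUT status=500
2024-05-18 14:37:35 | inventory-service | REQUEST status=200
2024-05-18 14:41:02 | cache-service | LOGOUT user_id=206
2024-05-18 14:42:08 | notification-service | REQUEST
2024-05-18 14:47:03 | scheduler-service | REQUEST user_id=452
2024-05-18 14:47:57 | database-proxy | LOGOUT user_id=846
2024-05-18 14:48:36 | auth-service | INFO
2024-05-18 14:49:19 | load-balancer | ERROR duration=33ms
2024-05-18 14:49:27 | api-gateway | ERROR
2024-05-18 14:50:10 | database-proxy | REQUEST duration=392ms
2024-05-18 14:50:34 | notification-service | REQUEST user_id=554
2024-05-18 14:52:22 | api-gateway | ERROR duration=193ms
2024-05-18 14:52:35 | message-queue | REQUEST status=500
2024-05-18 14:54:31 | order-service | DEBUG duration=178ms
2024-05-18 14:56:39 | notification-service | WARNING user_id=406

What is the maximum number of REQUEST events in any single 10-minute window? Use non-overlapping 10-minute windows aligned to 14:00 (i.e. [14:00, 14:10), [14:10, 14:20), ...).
3

To find the burst window:

1. Divide the log period into non-overlapping 10-minute windows starting at 14:00
2. Count REQUEST events in each window
3. Find the window with maximum count
4. Maximum events in a window: 3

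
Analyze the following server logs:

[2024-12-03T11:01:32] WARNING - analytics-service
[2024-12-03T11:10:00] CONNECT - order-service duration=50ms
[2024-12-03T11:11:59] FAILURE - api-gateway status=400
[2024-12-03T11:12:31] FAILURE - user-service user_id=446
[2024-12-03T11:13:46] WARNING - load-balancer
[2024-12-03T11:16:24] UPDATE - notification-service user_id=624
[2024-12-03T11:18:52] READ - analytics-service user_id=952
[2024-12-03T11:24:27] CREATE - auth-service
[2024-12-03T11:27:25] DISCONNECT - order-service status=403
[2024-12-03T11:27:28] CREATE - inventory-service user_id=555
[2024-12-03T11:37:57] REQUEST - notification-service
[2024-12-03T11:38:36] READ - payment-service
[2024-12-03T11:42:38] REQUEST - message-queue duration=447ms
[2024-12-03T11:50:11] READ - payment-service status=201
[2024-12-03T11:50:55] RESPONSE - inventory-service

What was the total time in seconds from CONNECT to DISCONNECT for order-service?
1045

To calculate state duration:

1. Find CONNECT event for order-service: 2024-12-03T11:10:00
2. Find DISCONNECT event for order-service: 2024-12-03T11:27:25
3. Calculate duration: 2024-12-03T11:27:25 - 2024-12-03T11:10:00 = 1045 seconds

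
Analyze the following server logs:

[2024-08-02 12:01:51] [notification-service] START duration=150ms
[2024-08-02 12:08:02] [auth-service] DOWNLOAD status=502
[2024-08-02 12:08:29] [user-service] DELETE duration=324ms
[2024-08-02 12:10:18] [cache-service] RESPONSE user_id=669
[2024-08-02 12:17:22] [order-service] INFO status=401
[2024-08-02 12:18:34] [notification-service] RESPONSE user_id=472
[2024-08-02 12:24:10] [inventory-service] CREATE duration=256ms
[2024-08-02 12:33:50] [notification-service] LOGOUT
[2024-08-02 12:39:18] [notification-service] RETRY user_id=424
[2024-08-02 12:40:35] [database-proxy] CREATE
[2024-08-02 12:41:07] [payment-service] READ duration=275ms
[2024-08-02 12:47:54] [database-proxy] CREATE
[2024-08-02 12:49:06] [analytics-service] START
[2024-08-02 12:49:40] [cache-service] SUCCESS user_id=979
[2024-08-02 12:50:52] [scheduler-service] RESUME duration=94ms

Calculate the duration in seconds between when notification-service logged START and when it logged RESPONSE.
1003

To find the time between events:

1. Locate the first START event for notification-service: 2024-08-02 12:01:51
2. Locate the first RESPONSE event for notification-service: 2024-08-02 12:18:34
3. Calculate the difference: 2024-08-02 12:18:34 - 2024-08-02 12:01:51 = 1003 seconds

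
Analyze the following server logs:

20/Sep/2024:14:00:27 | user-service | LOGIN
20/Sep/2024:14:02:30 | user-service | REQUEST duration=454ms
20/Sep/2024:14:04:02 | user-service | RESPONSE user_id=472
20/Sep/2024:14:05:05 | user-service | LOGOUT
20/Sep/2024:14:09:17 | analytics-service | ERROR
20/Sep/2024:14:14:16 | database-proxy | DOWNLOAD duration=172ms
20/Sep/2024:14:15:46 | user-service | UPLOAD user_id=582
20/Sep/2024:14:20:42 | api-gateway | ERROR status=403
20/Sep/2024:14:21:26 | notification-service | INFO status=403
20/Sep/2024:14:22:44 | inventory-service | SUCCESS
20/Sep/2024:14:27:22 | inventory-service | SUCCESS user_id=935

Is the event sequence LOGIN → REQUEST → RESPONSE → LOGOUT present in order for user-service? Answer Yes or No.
Yes

To verify sequence order:

1. Find all events in sequence LOGIN → REQUEST → RESPONSE → LOGOUT for user-service
2. Extract their timestamps
3. Check if timestamps are in ascending order
4. Result: Yes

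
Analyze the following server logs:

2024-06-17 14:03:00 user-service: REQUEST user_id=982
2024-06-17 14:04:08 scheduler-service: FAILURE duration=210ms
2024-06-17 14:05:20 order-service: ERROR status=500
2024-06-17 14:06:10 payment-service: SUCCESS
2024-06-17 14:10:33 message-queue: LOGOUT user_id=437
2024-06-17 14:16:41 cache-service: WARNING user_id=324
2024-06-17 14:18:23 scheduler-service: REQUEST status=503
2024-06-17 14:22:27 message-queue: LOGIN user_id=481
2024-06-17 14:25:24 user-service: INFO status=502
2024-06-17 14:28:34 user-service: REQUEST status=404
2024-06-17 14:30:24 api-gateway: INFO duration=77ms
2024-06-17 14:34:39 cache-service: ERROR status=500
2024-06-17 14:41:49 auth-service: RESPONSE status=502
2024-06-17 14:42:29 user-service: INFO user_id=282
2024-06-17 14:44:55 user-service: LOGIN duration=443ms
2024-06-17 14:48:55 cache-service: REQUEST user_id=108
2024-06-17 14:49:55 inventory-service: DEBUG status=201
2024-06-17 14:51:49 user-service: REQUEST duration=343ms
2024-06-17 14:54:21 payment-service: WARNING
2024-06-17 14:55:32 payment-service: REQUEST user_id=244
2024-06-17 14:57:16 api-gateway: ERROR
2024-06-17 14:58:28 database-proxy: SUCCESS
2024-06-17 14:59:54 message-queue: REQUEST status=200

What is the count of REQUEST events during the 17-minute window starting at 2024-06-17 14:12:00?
2

To count events in the time window:

1. Window boundaries: 2024-06-17 14:12:00 to 2024-06-17 14:29:00
2. Filter for REQUEST events within this window
3. Count matching events: 2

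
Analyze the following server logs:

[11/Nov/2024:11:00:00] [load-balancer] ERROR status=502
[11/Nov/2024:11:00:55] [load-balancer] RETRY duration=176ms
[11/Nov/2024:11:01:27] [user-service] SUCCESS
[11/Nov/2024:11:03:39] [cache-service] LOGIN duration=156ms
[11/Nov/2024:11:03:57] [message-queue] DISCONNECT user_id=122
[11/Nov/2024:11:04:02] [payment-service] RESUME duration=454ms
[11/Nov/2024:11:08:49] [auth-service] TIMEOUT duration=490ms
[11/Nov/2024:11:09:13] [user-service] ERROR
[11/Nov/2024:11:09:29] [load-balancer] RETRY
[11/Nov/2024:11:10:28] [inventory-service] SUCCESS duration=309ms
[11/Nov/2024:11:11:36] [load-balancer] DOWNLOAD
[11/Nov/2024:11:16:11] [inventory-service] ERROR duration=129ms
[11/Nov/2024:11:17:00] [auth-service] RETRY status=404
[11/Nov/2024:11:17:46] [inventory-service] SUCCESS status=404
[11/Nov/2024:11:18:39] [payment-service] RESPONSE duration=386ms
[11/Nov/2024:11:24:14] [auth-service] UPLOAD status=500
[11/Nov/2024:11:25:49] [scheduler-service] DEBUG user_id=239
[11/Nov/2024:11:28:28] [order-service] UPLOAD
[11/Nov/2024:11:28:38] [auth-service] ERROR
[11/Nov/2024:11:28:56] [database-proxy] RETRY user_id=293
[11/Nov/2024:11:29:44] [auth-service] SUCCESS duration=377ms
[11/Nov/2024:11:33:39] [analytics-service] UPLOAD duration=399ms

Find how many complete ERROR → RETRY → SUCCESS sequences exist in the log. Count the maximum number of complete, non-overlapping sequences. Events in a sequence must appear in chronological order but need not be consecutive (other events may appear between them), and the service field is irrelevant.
4

To count sequences:

1. Look for pattern: ERROR → RETRY → SUCCESS
2. Greedily scan the log in chronological order, matching each sequence element in turn (ignoring service)
3. Each time the full pattern completes, increment the count and restart matching from the next event
4. Complete non-overlapping sequences found: 4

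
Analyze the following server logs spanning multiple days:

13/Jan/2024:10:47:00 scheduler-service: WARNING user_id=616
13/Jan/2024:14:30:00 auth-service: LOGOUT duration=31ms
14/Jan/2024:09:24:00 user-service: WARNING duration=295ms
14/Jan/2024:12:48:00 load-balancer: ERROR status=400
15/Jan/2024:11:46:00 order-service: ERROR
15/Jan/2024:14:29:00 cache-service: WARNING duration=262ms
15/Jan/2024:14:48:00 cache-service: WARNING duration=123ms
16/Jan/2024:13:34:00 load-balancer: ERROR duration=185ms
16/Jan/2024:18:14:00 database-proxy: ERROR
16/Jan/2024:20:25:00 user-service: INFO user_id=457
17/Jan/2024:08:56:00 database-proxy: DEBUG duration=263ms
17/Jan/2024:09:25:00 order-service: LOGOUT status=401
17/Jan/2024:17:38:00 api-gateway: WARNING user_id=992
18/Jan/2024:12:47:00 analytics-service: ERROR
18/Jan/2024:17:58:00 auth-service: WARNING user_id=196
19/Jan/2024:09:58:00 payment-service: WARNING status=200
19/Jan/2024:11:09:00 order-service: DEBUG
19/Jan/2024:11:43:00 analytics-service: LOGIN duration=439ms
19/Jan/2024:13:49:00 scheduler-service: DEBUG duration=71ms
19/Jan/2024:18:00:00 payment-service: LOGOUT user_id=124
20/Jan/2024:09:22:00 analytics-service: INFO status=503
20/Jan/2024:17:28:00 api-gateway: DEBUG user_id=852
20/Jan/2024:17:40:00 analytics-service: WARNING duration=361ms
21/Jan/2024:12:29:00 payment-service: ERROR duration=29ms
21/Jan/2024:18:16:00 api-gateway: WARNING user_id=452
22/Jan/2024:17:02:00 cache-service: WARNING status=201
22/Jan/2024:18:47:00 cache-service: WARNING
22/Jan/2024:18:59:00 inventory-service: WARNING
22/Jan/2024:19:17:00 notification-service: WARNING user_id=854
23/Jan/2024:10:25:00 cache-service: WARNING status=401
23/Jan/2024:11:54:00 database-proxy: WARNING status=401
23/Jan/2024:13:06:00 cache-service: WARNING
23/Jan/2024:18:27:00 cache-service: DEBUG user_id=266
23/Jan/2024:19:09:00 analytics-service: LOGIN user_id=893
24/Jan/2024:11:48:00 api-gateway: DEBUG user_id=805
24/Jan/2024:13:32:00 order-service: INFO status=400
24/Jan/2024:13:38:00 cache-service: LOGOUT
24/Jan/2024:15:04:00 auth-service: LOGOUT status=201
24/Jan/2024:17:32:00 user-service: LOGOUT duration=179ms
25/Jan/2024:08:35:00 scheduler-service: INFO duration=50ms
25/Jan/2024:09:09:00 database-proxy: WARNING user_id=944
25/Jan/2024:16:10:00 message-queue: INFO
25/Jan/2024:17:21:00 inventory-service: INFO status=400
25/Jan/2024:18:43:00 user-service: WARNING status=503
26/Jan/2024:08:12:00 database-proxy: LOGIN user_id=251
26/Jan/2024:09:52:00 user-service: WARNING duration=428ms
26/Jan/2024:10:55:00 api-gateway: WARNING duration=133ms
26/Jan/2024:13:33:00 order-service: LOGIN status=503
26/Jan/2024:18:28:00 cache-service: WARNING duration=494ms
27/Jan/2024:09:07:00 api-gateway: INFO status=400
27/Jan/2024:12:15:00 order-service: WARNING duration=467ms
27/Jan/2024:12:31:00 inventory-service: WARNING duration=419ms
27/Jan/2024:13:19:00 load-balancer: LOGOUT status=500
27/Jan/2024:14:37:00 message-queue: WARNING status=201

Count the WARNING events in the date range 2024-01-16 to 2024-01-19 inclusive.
3

To filter by date range:

1. Date range: 2024-01-16 through 2024-01-19, both dates inclusive
2. Filter for WARNING events whose date falls in this range
3. Count matching events: 3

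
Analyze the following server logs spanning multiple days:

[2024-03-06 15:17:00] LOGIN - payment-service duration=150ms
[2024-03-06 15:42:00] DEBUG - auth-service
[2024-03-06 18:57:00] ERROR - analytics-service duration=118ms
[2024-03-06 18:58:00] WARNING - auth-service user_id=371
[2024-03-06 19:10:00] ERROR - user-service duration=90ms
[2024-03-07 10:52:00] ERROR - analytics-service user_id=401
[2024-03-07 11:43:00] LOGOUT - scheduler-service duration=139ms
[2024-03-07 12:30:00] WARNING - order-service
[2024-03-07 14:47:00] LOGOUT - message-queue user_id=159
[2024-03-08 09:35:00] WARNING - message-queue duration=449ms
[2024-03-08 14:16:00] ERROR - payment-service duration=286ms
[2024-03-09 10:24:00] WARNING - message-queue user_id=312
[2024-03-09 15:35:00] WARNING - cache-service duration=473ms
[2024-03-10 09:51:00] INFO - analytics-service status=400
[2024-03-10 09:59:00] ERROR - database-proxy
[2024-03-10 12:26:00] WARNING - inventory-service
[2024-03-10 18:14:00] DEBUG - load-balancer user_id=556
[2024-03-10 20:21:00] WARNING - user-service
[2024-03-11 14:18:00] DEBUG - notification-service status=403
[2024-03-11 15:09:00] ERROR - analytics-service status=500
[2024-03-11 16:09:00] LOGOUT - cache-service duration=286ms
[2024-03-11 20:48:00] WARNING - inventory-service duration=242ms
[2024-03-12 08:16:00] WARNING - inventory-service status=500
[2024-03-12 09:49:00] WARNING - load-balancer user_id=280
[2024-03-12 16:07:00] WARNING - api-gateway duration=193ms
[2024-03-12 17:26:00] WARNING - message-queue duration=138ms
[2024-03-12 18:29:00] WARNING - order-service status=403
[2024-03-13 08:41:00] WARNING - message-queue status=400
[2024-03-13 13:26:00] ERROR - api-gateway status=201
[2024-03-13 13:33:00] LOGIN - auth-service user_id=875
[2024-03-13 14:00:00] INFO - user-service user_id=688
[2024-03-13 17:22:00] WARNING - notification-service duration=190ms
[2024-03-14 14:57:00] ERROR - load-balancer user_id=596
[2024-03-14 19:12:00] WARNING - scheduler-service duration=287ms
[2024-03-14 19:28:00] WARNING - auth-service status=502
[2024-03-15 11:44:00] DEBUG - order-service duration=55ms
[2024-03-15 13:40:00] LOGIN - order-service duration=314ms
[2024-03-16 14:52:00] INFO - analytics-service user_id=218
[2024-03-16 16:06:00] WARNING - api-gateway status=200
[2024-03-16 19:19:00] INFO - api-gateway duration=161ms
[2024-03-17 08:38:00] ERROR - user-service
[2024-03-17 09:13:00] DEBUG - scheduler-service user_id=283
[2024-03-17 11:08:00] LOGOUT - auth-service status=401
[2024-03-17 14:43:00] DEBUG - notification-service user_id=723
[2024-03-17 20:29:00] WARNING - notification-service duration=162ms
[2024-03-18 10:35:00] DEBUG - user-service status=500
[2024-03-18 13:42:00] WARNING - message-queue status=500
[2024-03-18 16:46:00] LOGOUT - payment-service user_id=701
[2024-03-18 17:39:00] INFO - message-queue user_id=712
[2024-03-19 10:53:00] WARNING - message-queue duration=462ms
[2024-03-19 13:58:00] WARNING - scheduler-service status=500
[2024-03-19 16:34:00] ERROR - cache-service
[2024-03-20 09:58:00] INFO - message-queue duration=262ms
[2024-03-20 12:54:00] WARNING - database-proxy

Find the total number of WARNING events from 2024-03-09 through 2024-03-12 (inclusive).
10

To filter by date range:

1. Date range: 2024-03-09 through 2024-03-12, both dates inclusive
2. Filter for WARNING events whose date falls in this range
3. Count matching events: 10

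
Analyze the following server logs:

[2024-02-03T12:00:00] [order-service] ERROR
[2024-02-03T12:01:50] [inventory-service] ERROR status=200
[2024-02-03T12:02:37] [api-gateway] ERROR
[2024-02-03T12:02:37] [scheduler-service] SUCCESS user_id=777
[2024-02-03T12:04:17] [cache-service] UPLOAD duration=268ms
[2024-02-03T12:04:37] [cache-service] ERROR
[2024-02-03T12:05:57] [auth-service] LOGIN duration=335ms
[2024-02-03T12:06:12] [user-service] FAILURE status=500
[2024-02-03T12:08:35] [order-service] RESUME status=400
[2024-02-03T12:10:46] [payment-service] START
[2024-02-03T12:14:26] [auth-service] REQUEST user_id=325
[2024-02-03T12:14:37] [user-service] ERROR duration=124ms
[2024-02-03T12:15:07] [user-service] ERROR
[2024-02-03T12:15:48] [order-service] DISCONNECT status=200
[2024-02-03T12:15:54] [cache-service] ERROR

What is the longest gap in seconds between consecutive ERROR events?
600

To find the longest gap:

1. Extract all ERROR events in chronological order
2. Calculate time differences between consecutive events
3. Find the maximum difference
4. Longest gap: 600 seconds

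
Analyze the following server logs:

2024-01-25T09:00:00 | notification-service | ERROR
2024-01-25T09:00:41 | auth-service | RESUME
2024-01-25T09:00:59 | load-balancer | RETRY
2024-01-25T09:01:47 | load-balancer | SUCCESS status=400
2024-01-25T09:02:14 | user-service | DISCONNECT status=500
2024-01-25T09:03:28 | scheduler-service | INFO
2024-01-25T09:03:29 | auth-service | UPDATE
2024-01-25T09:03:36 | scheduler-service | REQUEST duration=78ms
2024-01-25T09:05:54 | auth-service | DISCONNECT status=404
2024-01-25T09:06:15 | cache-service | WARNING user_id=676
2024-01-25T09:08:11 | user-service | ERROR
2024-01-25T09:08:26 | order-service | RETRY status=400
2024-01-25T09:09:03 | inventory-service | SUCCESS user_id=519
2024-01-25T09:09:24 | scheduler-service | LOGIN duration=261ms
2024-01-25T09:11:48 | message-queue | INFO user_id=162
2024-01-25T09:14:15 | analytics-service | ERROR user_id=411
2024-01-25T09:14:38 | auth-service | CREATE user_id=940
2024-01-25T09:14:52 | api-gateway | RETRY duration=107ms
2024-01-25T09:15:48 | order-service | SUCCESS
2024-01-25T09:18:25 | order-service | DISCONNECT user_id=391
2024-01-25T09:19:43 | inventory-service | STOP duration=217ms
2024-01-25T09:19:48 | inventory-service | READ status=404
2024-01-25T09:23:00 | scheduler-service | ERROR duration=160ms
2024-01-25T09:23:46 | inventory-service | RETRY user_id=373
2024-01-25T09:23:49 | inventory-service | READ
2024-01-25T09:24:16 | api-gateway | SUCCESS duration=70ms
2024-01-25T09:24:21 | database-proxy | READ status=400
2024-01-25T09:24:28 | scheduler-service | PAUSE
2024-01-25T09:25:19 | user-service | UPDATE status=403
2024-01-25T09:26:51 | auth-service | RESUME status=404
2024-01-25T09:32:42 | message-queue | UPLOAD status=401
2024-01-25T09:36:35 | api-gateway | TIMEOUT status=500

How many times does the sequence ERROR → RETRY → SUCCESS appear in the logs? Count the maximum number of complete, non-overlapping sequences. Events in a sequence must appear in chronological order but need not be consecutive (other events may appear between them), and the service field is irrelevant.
4

To count sequences:

1. Look for pattern: ERROR → RETRY → SUCCESS
2. Greedily scan the log in chronological order, matching each sequence element in turn (ignoring service)
3. Each time the full pattern completes, increment the count and restart matching from the next event
4. Complete non-overlapping sequences found: 4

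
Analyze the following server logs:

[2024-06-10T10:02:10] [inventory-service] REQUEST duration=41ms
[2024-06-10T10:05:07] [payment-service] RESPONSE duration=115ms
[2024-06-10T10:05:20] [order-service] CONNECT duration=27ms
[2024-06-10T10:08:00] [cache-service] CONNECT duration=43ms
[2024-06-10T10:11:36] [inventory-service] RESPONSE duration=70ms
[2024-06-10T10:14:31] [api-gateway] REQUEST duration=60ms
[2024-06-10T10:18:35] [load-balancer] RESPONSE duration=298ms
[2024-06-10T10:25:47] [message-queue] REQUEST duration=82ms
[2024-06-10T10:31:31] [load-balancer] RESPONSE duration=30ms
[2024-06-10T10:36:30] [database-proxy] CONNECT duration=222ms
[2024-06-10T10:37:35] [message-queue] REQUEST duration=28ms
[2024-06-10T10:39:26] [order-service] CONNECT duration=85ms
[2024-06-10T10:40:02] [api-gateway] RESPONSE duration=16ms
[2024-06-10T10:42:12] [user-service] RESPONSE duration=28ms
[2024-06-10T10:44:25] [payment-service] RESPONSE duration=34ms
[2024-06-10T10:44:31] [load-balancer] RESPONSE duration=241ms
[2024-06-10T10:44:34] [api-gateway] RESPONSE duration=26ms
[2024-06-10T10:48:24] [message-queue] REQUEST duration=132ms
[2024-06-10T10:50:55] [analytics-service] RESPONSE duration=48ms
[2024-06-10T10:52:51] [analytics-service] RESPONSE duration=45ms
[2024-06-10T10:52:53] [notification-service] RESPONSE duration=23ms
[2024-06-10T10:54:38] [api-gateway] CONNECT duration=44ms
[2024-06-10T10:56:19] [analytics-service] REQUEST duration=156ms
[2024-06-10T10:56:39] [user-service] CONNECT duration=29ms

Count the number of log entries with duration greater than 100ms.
6

To count timeouts:

1. Threshold: 100ms
2. Extract duration from each log entry
3. Count entries where duration > 100
4. Timeout count: 6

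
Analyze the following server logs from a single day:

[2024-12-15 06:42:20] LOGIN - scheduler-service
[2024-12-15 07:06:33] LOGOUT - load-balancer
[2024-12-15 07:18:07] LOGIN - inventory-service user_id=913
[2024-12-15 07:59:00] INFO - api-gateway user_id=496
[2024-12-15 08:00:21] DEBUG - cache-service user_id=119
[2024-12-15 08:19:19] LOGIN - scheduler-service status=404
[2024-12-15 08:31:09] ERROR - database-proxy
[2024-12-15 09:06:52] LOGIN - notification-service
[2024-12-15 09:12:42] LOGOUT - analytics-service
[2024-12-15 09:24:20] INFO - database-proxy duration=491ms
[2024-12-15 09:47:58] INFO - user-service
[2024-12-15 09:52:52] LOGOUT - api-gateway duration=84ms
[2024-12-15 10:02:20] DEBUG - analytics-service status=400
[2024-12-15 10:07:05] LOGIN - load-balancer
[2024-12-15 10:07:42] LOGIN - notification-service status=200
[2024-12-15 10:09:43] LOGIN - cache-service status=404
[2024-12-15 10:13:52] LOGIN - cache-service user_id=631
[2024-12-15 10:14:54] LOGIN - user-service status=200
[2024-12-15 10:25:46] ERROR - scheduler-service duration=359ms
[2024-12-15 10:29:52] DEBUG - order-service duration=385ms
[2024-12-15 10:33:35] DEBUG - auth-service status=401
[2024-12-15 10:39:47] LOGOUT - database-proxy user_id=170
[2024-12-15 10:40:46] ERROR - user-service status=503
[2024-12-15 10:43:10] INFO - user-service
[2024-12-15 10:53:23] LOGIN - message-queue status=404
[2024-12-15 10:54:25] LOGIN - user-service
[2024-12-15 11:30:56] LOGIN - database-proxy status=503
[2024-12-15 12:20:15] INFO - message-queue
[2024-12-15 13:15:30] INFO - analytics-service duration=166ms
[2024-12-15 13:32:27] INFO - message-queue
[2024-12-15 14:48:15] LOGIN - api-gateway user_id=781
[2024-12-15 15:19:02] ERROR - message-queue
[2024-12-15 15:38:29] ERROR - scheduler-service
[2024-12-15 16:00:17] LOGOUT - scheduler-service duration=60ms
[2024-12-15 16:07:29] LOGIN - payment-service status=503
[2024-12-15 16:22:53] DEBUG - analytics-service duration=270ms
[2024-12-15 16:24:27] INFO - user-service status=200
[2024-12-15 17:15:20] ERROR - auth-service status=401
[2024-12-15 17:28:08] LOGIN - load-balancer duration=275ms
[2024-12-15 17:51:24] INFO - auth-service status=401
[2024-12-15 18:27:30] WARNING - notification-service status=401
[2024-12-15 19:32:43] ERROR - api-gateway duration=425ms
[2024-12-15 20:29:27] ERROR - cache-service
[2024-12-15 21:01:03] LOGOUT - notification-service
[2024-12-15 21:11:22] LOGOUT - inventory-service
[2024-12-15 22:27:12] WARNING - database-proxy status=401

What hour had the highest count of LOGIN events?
10

To find the peak hour:

1. Group all LOGIN events by hour
2. Count events in each hour
3. Find hour with maximum count
4. Peak hour: 10 (with 7 events)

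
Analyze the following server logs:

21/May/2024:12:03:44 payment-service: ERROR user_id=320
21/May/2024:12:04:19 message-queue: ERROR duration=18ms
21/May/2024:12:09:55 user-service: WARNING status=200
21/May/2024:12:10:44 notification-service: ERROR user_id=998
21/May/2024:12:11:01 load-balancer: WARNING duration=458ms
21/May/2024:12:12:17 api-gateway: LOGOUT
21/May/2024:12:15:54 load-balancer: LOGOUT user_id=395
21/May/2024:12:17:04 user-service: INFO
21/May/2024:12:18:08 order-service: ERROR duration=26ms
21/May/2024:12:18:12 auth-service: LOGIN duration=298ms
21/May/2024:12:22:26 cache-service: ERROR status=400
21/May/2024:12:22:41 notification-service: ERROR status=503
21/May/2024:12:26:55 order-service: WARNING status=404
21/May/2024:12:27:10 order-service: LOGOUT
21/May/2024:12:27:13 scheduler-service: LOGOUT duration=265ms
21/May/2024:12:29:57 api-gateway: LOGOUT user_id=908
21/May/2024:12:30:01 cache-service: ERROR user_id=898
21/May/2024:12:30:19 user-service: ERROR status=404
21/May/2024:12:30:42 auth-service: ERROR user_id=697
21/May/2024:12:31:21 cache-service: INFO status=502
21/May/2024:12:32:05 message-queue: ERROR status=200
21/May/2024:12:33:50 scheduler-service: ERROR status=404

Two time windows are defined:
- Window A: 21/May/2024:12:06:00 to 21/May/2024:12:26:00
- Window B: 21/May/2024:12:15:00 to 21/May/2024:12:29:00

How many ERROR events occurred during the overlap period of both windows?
3

To find overlap events:

1. Window A: 21/May/2024:12:06:00 to 21/May/2024:12:26:00
2. Window B: 21/May/2024:12:15:00 to 21/May/2024:12:29:00
3. Overlap period: 21/May/2024:12:15:00 to 21/May/2024:12:26:00
4. Count ERROR events in overlap: 3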